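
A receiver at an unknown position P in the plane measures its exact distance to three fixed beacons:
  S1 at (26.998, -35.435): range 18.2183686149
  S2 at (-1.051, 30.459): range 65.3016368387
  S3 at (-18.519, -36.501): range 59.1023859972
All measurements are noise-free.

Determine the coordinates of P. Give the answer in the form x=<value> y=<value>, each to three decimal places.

x=38.624 y=-21.408

eq1: (x − 26.998)² + (y + 35.435)² = 18.2183686149²
eq2: (x + 1.051)² + (y − 30.459)² = 65.3016368387²
eq3: (x + 18.519)² + (y + 36.501)² = 59.1023859972²
eq3−eq1, eq3−eq2 (x²,y² cancel):
  91.034·x + 2.132·y = 3470.437943
  34.936·x + 133.920·y = -1517.632823
det = 91.034·133.920 − 2.132·34.936 = 12116.789728
x = (3470.437943·133.920 − 2.132·-1517.632823) / 12116.789728 = 38.623815
y = (91.034·-1517.632823 − 3470.437943·34.936) / 12116.789728 = -21.408262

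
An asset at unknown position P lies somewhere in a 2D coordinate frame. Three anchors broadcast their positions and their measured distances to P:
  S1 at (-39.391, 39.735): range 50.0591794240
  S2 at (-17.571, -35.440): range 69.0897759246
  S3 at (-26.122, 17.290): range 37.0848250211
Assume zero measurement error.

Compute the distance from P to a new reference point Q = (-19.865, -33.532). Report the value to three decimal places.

68.285

eq1: (x + 39.391)² + (y − 39.735)² = 50.0591794240²
eq2: (x + 17.571)² + (y + 35.440)² = 69.0897759246²
eq3: (x + 26.122)² + (y − 17.290)² = 37.0848250211²
eq3−eq1, eq3−eq2 (x²,y² cancel):
  -26.538·x + 44.890·y = 1018.580924
  17.102·x − 105.460·y = -2814.682233
det = -26.538·-105.460 − 44.890·17.102 = 2030.988700
x = (1018.580924·-105.460 − 44.890·-2814.682233) / 2030.988700 = 9.321342
y = (-26.538·-2814.682233 − 1018.580924·17.102) / 2030.988700 = 28.201174
|P − Q| = √((9.321342 − -19.865)² + (28.201174 − -33.532)²) = 68.284899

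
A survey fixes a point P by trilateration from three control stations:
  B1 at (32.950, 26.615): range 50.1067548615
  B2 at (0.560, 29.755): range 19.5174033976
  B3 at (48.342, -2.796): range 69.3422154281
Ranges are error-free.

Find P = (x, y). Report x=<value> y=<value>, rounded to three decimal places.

eq1: (x − 32.950)² + (y − 26.615)² = 50.1067548615²
eq2: (x − 0.560)² + (y − 29.755)² = 19.5174033976²
eq3: (x − 48.342)² + (y + 2.796)² = 69.3422154281²
eq1−eq3, eq1−eq2 (x²,y² cancel):
  30.784·x − 58.822·y = -1746.950103
  -64.780·x + 6.280·y = 1221.370747
det = 30.784·6.280 − -58.822·-64.780 = -3617.165640
x = (-1746.950103·6.280 − -58.822·1221.370747) / -3617.165640 = -16.828818
y = (30.784·1221.370747 − -1746.950103·-64.780) / -3617.165640 = 20.891703

x=-16.829 y=20.892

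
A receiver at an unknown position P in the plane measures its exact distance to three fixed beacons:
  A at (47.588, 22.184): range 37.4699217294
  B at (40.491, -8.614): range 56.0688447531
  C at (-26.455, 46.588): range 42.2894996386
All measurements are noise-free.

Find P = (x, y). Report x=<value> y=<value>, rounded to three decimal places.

eq1: (x − 47.588)² + (y − 22.184)² = 37.4699217294²
eq2: (x − 40.491)² + (y + 8.614)² = 56.0688447531²
eq3: (x + 26.455)² + (y − 46.588)² = 42.2894996386²
eq2−eq1, eq2−eq3 (x²,y² cancel):
  14.194·x + 61.596·y = 2782.745841
  -133.892·x + 110.404·y = 2511.900264
det = 14.194·110.404 − 61.596·-133.892 = 9814.286008
x = (2782.745841·110.404 − 61.596·2511.900264) / 9814.286008 = 15.538906
y = (14.194·2511.900264 − 2782.745841·-133.892) / 9814.286008 = 41.596640

x=15.539 y=41.597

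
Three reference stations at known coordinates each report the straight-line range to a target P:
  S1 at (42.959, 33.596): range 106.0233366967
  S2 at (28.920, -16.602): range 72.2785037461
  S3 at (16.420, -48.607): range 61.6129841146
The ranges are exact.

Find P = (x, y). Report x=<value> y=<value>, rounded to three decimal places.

x=-42.183 y=-29.585

eq1: (x − 42.959)² + (y − 33.596)² = 106.0233366967²
eq2: (x − 28.920)² + (y + 16.602)² = 72.2785037461²
eq3: (x − 16.420)² + (y + 48.607)² = 61.6129841146²
eq1−eq2, eq1−eq3 (x²,y² cancel):
  -28.078·x − 100.396·y = 4154.591728
  -53.078·x − 164.406·y = 7102.878065
det = -28.078·-164.406 − -100.396·-53.078 = -712.627220
x = (4154.591728·-164.406 − -100.396·7102.878065) / -712.627220 = -42.182978
y = (-28.078·7102.878065 − 4154.591728·-53.078) / -712.627220 = -29.584625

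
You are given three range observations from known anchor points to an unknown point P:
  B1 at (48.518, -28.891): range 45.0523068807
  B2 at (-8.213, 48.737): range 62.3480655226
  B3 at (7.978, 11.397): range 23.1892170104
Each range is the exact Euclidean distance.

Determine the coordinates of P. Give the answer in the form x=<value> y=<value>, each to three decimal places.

x=6.848 y=-11.765

eq1: (x − 48.518)² + (y + 28.891)² = 45.0523068807²
eq2: (x + 8.213)² + (y − 48.737)² = 62.3480655226²
eq3: (x − 7.978)² + (y − 11.397)² = 23.1892170104²
eq1−eq3, eq1−eq2 (x²,y² cancel):
  -81.080·x + 80.576·y = -1503.175542
  -113.462·x + 155.256·y = -2603.508586
det = -81.080·155.256 − 80.576·-113.462 = -3445.842368
x = (-1503.175542·155.256 − 80.576·-2603.508586) / -3445.842368 = 6.847880
y = (-81.080·-2603.508586 − -1503.175542·-113.462) / -3445.842368 = -11.764663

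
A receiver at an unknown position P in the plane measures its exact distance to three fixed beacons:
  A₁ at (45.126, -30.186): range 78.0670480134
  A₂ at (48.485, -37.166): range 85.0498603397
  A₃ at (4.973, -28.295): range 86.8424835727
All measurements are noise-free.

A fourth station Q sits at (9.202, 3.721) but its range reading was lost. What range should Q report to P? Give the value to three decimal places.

eq1: (x − 45.126)² + (y + 30.186)² = 78.0670480134²
eq2: (x − 48.485)² + (y + 37.166)² = 85.0498603397²
eq3: (x − 4.973)² + (y + 28.295)² = 86.8424835727²
eq1−eq2, eq1−eq3 (x²,y² cancel):
  6.718·x − 13.960·y = -354.458449
  -80.306·x + 3.782·y = -3569.365686
det = 6.718·3.782 − -13.960·-80.306 = -1095.664284
x = (-354.458449·3.782 − -13.960·-3569.365686) / -1095.664284 = 46.701264
y = (6.718·-3569.365686 − -354.458449·-80.306) / -1095.664284 = 47.865153
|P − Q| = √((46.701264 − 9.202)² + (47.865153 − 3.721)²) = 57.921508

57.922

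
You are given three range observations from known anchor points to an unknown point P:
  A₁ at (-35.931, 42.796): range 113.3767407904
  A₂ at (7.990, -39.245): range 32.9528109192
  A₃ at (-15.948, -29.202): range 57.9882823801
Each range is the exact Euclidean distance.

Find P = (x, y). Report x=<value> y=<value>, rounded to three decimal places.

x=40.916 y=-40.563

eq1: (x + 35.931)² + (y − 42.796)² = 113.3767407904²
eq2: (x − 7.990)² + (y + 39.245)² = 32.9528109192²
eq3: (x + 15.948)² + (y + 29.202)² = 57.9882823801²
eq3−eq2, eq3−eq1 (x²,y² cancel):
  47.876·x − 20.086·y = 2773.667763
  -39.966·x + 143.996·y = -7476.205590
det = 47.876·143.996 − -20.086·-39.966 = 6091.195420
x = (2773.667763·143.996 − -20.086·-7476.205590) / 6091.195420 = 40.916434
y = (47.876·-7476.205590 − 2773.667763·-39.966) / 6091.195420 = -40.563206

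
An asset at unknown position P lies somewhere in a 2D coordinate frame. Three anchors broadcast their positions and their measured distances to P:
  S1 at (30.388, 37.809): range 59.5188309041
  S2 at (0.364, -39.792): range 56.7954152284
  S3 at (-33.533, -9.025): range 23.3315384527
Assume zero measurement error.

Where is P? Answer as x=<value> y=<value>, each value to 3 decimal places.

eq1: (x − 30.388)² + (y − 37.809)² = 59.5188309041²
eq2: (x − 0.364)² + (y + 39.792)² = 56.7954152284²
eq3: (x + 33.533)² + (y + 9.025)² = 23.3315384527²
eq3−eq2, eq3−eq1 (x²,y² cancel):
  67.794·x − 61.534·y = -2303.735458
  127.842·x + 93.668·y = -1851.092235
det = 67.794·93.668 − -61.534·127.842 = 14216.758020
x = (-2303.735458·93.668 − -61.534·-1851.092235) / 14216.758020 = -23.190337
y = (67.794·-1851.092235 − -2303.735458·127.842) / 14216.758020 = 11.888871

x=-23.190 y=11.889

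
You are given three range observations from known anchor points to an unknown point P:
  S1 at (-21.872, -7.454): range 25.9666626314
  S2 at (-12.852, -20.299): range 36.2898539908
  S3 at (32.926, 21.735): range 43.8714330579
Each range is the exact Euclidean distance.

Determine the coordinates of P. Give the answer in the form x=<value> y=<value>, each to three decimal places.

x=-10.558 y=15.918

eq1: (x + 21.872)² + (y + 7.454)² = 25.9666626314²
eq2: (x + 12.852)² + (y + 20.299)² = 36.2898539908²
eq3: (x − 32.926)² + (y − 21.735)² = 43.8714330579²
eq3−eq2, eq3−eq1 (x²,y² cancel):
  -91.556·x − 84.068·y = -371.559260
  -109.596·x − 58.378·y = 227.849869
det = -91.556·-58.378 − -84.068·-109.596 = -3868.660360
x = (-371.559260·-58.378 − -84.068·227.849869) / -3868.660360 = -10.558117
y = (-91.556·227.849869 − -371.559260·-109.596) / -3868.660360 = 15.918283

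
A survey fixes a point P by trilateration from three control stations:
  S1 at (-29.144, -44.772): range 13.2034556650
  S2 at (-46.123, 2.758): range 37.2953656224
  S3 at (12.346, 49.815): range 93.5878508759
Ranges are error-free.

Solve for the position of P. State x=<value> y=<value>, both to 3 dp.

x=-32.894 y=-32.112

eq1: (x + 29.144)² + (y + 44.772)² = 13.2034556650²
eq2: (x + 46.123)² + (y − 2.758)² = 37.2953656224²
eq3: (x − 12.346)² + (y − 49.815)² = 93.5878508759²
eq2−eq3, eq2−eq1 (x²,y² cancel):
  116.938·x + 94.114·y = -6868.721287
  33.958·x − 95.060·y = 1935.580082
det = 116.938·-95.060 − 94.114·33.958 = -14312.049492
x = (-6868.721287·-95.060 − 94.114·1935.580082) / -14312.049492 = -32.893644
y = (116.938·1935.580082 − -6868.721287·33.958) / -14312.049492 = -32.112165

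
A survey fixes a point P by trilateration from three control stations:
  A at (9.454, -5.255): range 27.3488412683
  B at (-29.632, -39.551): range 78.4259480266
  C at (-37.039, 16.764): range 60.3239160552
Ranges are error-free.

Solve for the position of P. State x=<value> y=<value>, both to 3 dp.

x=23.264 y=18.351

eq1: (x − 9.454)² + (y + 5.255)² = 27.3488412683²
eq2: (x + 29.632)² + (y + 39.551)² = 78.4259480266²
eq3: (x + 37.039)² + (y − 16.764)² = 60.3239160552²
eq2−eq3, eq2−eq1 (x²,y² cancel):
  -14.814·x + 112.630·y = 1722.236668
  78.172·x + 68.592·y = 3077.326321
det = -14.814·68.592 − 112.630·78.172 = -9820.634248
x = (1722.236668·68.592 − 112.630·3077.326321) / -9820.634248 = 23.264038
y = (-14.814·3077.326321 − 1722.236668·78.172) / -9820.634248 = 18.350973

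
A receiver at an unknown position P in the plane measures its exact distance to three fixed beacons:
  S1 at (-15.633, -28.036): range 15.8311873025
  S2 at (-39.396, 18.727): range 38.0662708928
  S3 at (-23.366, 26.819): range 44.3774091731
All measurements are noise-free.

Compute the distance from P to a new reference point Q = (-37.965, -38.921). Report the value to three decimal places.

eq1: (x + 15.633)² + (y + 28.036)² = 15.8311873025²
eq2: (x + 39.396)² + (y − 18.727)² = 38.0662708928²
eq3: (x + 23.366)² + (y − 26.819)² = 44.3774091731²
eq1−eq2, eq1−eq3 (x²,y² cancel):
  -47.526·x + 93.526·y = -326.077128
  -15.466·x + 109.710·y = -1483.907222
det = -47.526·109.710 − 93.526·-15.466 = -3767.604344
x = (-326.077128·109.710 − 93.526·-1483.907222) / -3767.604344 = -27.340977
y = (-47.526·-1483.907222 − -326.077128·-15.466) / -3767.604344 = -17.380027
|P − Q| = √((-27.340977 − -37.965)² + (-17.380027 − -38.921)²) = 24.018396

24.018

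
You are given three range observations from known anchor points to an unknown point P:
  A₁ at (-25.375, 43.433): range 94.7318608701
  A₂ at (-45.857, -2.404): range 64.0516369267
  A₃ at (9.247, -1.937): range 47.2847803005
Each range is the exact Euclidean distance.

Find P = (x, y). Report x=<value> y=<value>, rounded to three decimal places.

eq1: (x + 25.375)² + (y − 43.433)² = 94.7318608701²
eq2: (x + 45.857)² + (y + 2.404)² = 64.0516369267²
eq3: (x − 9.247)² + (y + 1.937)² = 47.2847803005²
eq3−eq2, eq3−eq1 (x²,y² cancel):
  -110.208·x − 0.934·y = 152.622942
  -69.244·x + 90.740·y = -4297.217880
det = -110.208·90.740 − -0.934·-69.244 = -10064.947816
x = (152.622942·90.740 − -0.934·-4297.217880) / -10064.947816 = -0.977194
y = (-110.208·-4297.217880 − 152.622942·-69.244) / -10064.947816 = -48.103181

x=-0.977 y=-48.103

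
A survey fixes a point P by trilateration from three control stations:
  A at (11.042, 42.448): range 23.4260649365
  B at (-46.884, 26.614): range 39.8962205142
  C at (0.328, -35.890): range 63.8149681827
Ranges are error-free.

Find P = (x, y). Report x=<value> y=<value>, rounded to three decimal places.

x=-6.998 y=27.503

eq1: (x − 11.042)² + (y − 42.448)² = 23.4260649365²
eq2: (x + 46.884)² + (y − 26.614)² = 39.8962205142²
eq3: (x − 0.328)² + (y + 35.890)² = 63.8149681827²
eq1−eq3, eq1−eq2 (x²,y² cancel):
  -21.428·x − 156.676·y = -4159.128430
  -115.852·x − 31.668·y = -60.271909
det = -21.428·-31.668 − -156.676·-115.852 = -17472.646048
x = (-4159.128430·-31.668 − -156.676·-60.271909) / -17472.646048 = -6.997688
y = (-21.428·-60.271909 − -4159.128430·-115.852) / -17472.646048 = 27.503095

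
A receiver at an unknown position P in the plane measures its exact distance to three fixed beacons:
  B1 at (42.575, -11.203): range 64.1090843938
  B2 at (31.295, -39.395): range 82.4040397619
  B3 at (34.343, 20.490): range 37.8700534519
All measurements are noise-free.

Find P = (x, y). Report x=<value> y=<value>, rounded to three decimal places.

eq1: (x − 42.575)² + (y + 11.203)² = 64.1090843938²
eq2: (x − 31.295)² + (y + 39.395)² = 82.4040397619²
eq3: (x − 34.343)² + (y − 20.490)² = 37.8700534519²
eq3−eq1, eq3−eq2 (x²,y² cancel):
  16.464·x − 63.386·y = -2336.977668
  -6.096·x − 119.770·y = -4424.223520
det = 16.464·-119.770 − -63.386·-6.096 = -2358.294336
x = (-2336.977668·-119.770 − -63.386·-4424.223520) / -2358.294336 = 0.226442
y = (16.464·-4424.223520 − -2336.977668·-6.096) / -2358.294336 = 36.927804

x=0.226 y=36.928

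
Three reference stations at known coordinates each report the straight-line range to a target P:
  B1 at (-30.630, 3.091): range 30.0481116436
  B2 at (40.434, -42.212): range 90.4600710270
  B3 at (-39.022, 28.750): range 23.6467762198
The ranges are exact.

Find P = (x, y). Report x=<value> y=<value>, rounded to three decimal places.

eq1: (x + 30.630)² + (y − 3.091)² = 30.0481116436²
eq2: (x − 40.434)² + (y + 42.212)² = 90.4600710270²
eq3: (x + 39.022)² + (y − 28.750)² = 23.6467762198²
eq1−eq2, eq1−eq3 (x²,y² cancel):
  142.128·x − 90.606·y = -4811.125318
  -16.784·x + 51.318·y = 1745.246791
det = 142.128·51.318 − -90.606·-16.784 = 5772.993600
x = (-4811.125318·51.318 − -90.606·1745.246791) / 5772.993600 = -15.376338
y = (142.128·1745.246791 − -4811.125318·-16.784) / 5772.993600 = 28.979507

x=-15.376 y=28.980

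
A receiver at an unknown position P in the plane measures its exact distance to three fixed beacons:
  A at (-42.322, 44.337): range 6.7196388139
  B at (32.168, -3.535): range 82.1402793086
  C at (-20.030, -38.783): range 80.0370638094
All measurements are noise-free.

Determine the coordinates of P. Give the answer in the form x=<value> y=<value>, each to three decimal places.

eq1: (x + 42.322)² + (y − 44.337)² = 6.7196388139²
eq2: (x − 32.168)² + (y + 3.535)² = 82.1402793086²
eq3: (x + 20.030)² + (y + 38.783)² = 80.0370638094²
eq3−eq2, eq3−eq1 (x²,y² cancel):
  104.396·x + 70.496·y = -1199.139442
  -44.584·x + 166.240·y = 8212.377301
det = 104.396·166.240 − 70.496·-44.584 = 20497.784704
x = (-1199.139442·166.240 − 70.496·8212.377301) / 20497.784704 = -37.969210
y = (104.396·8212.377301 − -1199.139442·-44.584) / 20497.784704 = 39.217746

x=-37.969 y=39.218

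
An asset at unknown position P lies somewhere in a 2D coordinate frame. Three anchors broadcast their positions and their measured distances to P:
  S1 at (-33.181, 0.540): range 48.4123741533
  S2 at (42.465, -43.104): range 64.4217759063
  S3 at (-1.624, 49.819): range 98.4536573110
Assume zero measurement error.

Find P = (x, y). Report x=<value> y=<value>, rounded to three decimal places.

eq1: (x + 33.181)² + (y − 0.540)² = 48.4123741533²
eq2: (x − 42.465)² + (y + 43.104)² = 64.4217759063²
eq3: (x + 1.624)² + (y − 49.819)² = 98.4536573110²
eq3−eq2, eq3−eq1 (x²,y² cancel):
  88.178·x − 185.846·y = 6719.618331
  -63.114·x − 98.558·y = 5966.064891
det = 88.178·-98.558 − -185.846·-63.114 = -20420.131768
x = (6719.618331·-98.558 − -185.846·5966.064891) / -20420.131768 = -21.865537
y = (88.178·5966.064891 − 6719.618331·-63.114) / -20420.131768 = -46.531417

x=-21.866 y=-46.531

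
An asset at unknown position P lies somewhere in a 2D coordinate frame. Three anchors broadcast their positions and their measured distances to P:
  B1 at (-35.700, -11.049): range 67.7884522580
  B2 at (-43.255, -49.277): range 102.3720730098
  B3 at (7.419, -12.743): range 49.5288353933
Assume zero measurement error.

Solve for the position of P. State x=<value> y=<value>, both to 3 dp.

eq1: (x + 35.700)² + (y + 11.049)² = 67.7884522580²
eq2: (x + 43.255)² + (y + 49.277)² = 102.3720730098²
eq3: (x − 7.419)² + (y + 12.743)² = 49.5288353933²
eq2−eq3, eq2−eq1 (x²,y² cancel):
  101.348·x + 73.068·y = 3945.143653
  15.110·x + 76.456·y = 2982.119720
det = 101.348·76.456 − 73.068·15.110 = 6644.605208
x = (3945.143653·76.456 − 73.068·2982.119720) / 6644.605208 = 12.601558
y = (101.348·2982.119720 − 3945.143653·15.110) / 6644.605208 = 36.513945

x=12.602 y=36.514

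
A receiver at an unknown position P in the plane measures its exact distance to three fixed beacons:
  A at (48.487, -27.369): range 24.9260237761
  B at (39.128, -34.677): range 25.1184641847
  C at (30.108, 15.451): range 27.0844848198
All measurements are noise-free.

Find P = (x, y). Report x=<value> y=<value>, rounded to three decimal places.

eq1: (x − 48.487)² + (y + 27.369)² = 24.9260237761²
eq2: (x − 39.128)² + (y + 34.677)² = 25.1184641847²
eq3: (x − 30.108)² + (y − 15.451)² = 27.0844848198²
eq1−eq2, eq1−eq3 (x²,y² cancel):
  -18.718·x − 14.616·y = -376.187199
  -36.758·x + 85.640·y = -2067.088922
det = -18.718·85.640 − -14.616·-36.758 = -2140.264448
x = (-376.187199·85.640 − -14.616·-2067.088922) / -2140.264448 = 29.168939
y = (-18.718·-2067.088922 − -376.187199·-36.758) / -2140.264448 = -11.617201

x=29.169 y=-11.617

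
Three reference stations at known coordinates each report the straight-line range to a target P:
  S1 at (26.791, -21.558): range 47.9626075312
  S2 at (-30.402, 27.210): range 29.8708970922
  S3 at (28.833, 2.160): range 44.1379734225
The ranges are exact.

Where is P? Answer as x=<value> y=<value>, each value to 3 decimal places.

x=-15.299 y=1.438

eq1: (x − 26.791)² + (y + 21.558)² = 47.9626075312²
eq2: (x + 30.402)² + (y − 27.210)² = 29.8708970922²
eq3: (x − 28.833)² + (y − 2.160)² = 44.1379734225²
eq1−eq3, eq1−eq2 (x²,y² cancel):
  4.084·x + 47.436·y = 5.753467
  -114.386·x + 97.536·y = 1890.301887
det = 4.084·97.536 − 47.436·-114.386 = 5824.351320
x = (5.753467·97.536 − 47.436·1890.301887) / 5824.351320 = -15.299075
y = (4.084·1890.301887 − 5.753467·-114.386) / 5824.351320 = 1.438462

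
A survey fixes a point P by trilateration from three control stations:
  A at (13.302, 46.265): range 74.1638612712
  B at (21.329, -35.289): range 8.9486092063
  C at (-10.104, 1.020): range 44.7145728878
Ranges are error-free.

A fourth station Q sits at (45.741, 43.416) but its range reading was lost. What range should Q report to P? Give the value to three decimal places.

eq1: (x − 13.302)² + (y − 46.265)² = 74.1638612712²
eq2: (x − 21.329)² + (y + 35.289)² = 8.9486092063²
eq3: (x + 10.104)² + (y − 1.020)² = 44.7145728878²
eq3−eq1, eq3−eq2 (x²,y² cancel):
  46.812·x + 90.490·y = -1286.623077
  62.866·x − 72.618·y = 3516.423968
det = 46.812·-72.618 − 90.490·62.866 = -9088.138156
x = (-1286.623077·-72.618 − 90.490·3516.423968) / -9088.138156 = 24.732152
y = (46.812·3516.423968 − -1286.623077·62.866) / -9088.138156 = -27.012759
|P − Q| = √((24.732152 − 45.741)² + (-27.012759 − 43.416)²) = 73.495454

73.495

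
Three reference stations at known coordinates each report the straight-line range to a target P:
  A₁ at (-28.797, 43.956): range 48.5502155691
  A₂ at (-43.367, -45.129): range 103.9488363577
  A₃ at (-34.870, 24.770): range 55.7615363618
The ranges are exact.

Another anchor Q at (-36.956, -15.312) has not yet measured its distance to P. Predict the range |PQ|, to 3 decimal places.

77.383

eq1: (x + 28.797)² + (y − 43.956)² = 48.5502155691²
eq2: (x + 43.367)² + (y + 45.129)² = 103.9488363577²
eq3: (x + 34.870)² + (y − 24.770)² = 55.7615363618²
eq3−eq2, eq3−eq1 (x²,y² cancel):
  -16.994·x − 139.798·y = -5608.158113
  12.146·x + 38.372·y = 1684.152851
det = -16.994·38.372 − -139.798·12.146 = 1045.892740
x = (-5608.158113·38.372 − -139.798·1684.152851) / 1045.892740 = 19.356628
y = (-16.994·1684.152851 − -5608.158113·12.146) / 1045.892740 = 37.763141
|P − Q| = √((19.356628 − -36.956)² + (37.763141 − -15.312)²) = 77.382703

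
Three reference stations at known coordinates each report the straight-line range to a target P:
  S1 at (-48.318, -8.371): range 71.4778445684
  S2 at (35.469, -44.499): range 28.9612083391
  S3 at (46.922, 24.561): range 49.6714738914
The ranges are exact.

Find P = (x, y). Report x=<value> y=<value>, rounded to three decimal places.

eq1: (x + 48.318)² + (y + 8.371)² = 71.4778445684²
eq2: (x − 35.469)² + (y + 44.499)² = 28.9612083391²
eq3: (x − 46.922)² + (y − 24.561)² = 49.6714738914²
eq2−eq3, eq2−eq1 (x²,y² cancel):
  22.906·x + 138.120·y = -2061.797887
  -167.574·x + 72.256·y = -5103.838873
det = 22.906·72.256 − 138.120·-167.574 = 24800.416816
x = (-2061.797887·72.256 − 138.120·-5103.838873) / 24800.416816 = 22.417565
y = (22.906·-5103.838873 − -2061.797887·-167.574) / 24800.416816 = -18.645342

x=22.418 y=-18.645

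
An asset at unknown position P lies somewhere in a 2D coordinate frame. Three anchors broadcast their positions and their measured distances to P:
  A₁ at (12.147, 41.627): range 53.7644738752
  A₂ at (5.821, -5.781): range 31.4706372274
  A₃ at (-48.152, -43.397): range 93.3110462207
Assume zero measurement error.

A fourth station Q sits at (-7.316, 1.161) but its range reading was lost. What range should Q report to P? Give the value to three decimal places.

eq1: (x − 12.147)² + (y − 41.627)² = 53.7644738752²
eq2: (x − 5.821)² + (y + 5.781)² = 31.4706372274²
eq3: (x + 48.152)² + (y + 43.397)² = 93.3110462207²
eq3−eq1, eq3−eq2 (x²,y² cancel):
  120.598·x + 170.048·y = 3494.774721
  107.946·x + 75.232·y = 3581.939628
det = 120.598·75.232 − 170.048·107.946 = -9283.172672
x = (3494.774721·75.232 − 170.048·3581.939628) / -9283.172672 = 37.291429
y = (120.598·3581.939628 − 3494.774721·107.946) / -9283.172672 = -5.895377
|P − Q| = √((37.291429 − -7.316)² + (-5.895377 − 1.161)²) = 45.162099

45.162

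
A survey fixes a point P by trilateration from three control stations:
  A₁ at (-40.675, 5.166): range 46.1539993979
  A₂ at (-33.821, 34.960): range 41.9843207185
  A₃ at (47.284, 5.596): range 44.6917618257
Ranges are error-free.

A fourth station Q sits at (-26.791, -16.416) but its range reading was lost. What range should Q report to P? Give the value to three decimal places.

eq1: (x + 40.675)² + (y − 5.166)² = 46.1539993979²
eq2: (x + 33.821)² + (y − 34.960)² = 41.9843207185²
eq3: (x − 47.284)² + (y − 5.596)² = 44.6917618257²
eq2−eq3, eq2−eq1 (x²,y² cancel):
  162.210·x − 58.728·y = -333.640158
  -13.708·x − 59.588·y = -1052.426934
det = 162.210·-59.588 − -58.728·-13.708 = -10470.812904
x = (-333.640158·-59.588 − -58.728·-1052.426934) / -10470.812904 = 4.004081
y = (162.210·-1052.426934 − -333.640158·-13.708) / -10470.812904 = 16.740602
|P − Q| = √((4.004081 − -26.791)² + (16.740602 − -16.416)²) = 45.251489

45.251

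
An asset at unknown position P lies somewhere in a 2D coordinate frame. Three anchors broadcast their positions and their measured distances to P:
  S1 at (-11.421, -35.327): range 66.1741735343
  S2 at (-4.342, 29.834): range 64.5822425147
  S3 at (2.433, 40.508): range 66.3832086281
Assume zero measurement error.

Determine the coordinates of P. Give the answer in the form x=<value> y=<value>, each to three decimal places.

eq1: (x + 11.421)² + (y + 35.327)² = 66.1741735343²
eq2: (x + 4.342)² + (y − 29.834)² = 64.5822425147²
eq3: (x − 2.433)² + (y − 40.508)² = 66.3832086281²
eq1−eq3, eq1−eq2 (x²,y² cancel):
  27.708·x + 151.670·y = 240.672238
  14.158·x + 130.322·y = -261.360455
det = 27.708·130.322 − 151.670·14.158 = 1463.618116
x = (240.672238·130.322 − 151.670·-261.360455) / 1463.618116 = 48.513630
y = (27.708·-261.360455 − 240.672238·14.158) / 1463.618116 = -7.275951

x=48.514 y=-7.276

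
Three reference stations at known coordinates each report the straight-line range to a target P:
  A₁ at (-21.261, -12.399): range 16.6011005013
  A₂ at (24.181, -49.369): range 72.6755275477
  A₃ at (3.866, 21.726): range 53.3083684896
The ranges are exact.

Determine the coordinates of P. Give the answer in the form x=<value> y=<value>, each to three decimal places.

eq1: (x + 21.261)² + (y + 12.399)² = 16.6011005013²
eq2: (x − 24.181)² + (y + 49.369)² = 72.6755275477²
eq3: (x − 3.866)² + (y − 21.726)² = 53.3083684896²
eq3−eq2, eq3−eq1 (x²,y² cancel):
  40.630·x − 142.190·y = 95.103737
  -50.254·x − 68.250·y = 2684.985903
det = 40.630·-68.250 − -142.190·-50.254 = -9918.613760
x = (95.103737·-68.250 − -142.190·2684.985903) / -9918.613760 = -37.836670
y = (40.630·2684.985903 − 95.103737·-50.254) / -9918.613760 = -11.480467

x=-37.837 y=-11.480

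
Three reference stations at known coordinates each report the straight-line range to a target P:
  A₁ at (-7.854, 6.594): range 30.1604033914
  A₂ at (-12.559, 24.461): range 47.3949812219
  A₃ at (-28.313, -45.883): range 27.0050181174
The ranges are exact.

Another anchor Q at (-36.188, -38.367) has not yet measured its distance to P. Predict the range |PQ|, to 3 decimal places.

26.944

eq1: (x + 7.854)² + (y − 6.594)² = 30.1604033914²
eq2: (x + 12.559)² + (y − 24.461)² = 47.3949812219²
eq3: (x + 28.313)² + (y + 45.883)² = 27.0050181174²
eq3−eq1, eq3−eq2 (x²,y² cancel):
  40.918·x + 104.954·y = -2982.088435
  31.508·x + 140.688·y = -3667.819897
det = 40.918·140.688 − 104.954·31.508 = 2449.780952
x = (-2982.088435·140.688 − 104.954·-3667.819897) / 2449.780952 = -14.120319
y = (40.918·-3667.819897 − -2982.088435·31.508) / 2449.780952 = -22.908257
|P − Q| = √((-14.120319 − -36.188)² + (-22.908257 − -38.367)²) = 26.943557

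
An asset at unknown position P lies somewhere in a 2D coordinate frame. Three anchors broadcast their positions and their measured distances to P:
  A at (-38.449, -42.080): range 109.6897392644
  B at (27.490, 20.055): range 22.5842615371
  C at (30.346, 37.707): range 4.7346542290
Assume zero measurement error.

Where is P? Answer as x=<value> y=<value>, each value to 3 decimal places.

eq1: (x + 38.449)² + (y + 42.080)² = 109.6897392644²
eq2: (x − 27.490)² + (y − 20.055)² = 22.5842615371²
eq3: (x − 30.346)² + (y − 37.707)² = 4.7346542290²
eq3−eq1, eq3−eq2 (x²,y² cancel):
  -137.590·x − 159.574·y = -11103.067513
  -5.712·x − 35.304·y = -1672.426359
det = -137.590·-35.304 − -159.574·-5.712 = 3945.990672
x = (-11103.067513·-35.304 − -159.574·-1672.426359) / 3945.990672 = 31.704822
y = (-137.590·-1672.426359 − -11103.067513·-5.712) / 3945.990672 = 42.242477

x=31.705 y=42.242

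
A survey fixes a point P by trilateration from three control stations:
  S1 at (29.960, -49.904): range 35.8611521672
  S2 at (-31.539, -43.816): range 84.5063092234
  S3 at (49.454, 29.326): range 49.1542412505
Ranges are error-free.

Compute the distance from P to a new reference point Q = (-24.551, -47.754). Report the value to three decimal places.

79.133

eq1: (x − 29.960)² + (y + 49.904)² = 35.8611521672²
eq2: (x + 31.539)² + (y + 43.816)² = 84.5063092234²
eq3: (x − 49.454)² + (y − 29.326)² = 49.1542412505²
eq2−eq3, eq2−eq1 (x²,y² cancel):
  161.986·x + 146.284·y = 5116.338881
  122.998·x − 12.176·y = 6328.754503
det = 161.986·-12.176 − 146.284·122.998 = -19964.980968
x = (5116.338881·-12.176 − 146.284·6328.754503) / -19964.980968 = 49.491260
y = (161.986·6328.754503 − 5116.338881·122.998) / -19964.980968 = -19.828227
|P − Q| = √((49.491260 − -24.551)² + (-19.828227 − -47.754)²) = 79.133464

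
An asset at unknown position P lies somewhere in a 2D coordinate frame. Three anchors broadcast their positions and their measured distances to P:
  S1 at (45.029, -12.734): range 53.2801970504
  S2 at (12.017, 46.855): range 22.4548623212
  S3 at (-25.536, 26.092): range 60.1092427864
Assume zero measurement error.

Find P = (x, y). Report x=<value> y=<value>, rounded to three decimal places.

x=33.127 y=39.200

eq1: (x − 45.029)² + (y + 12.734)² = 53.2801970504²
eq2: (x − 12.017)² + (y − 46.855)² = 22.4548623212²
eq3: (x + 25.536)² + (y − 26.092)² = 60.1092427864²
eq3−eq1, eq3−eq2 (x²,y² cancel):
  141.130·x − 77.652·y = 1631.227508
  75.106·x + 41.526·y = 4115.819780
det = 141.130·41.526 − -77.652·75.106 = 11692.695492
x = (1631.227508·41.526 − -77.652·4115.819780) / 11692.695492 = 33.126664
y = (141.130·4115.819780 − 1631.227508·75.106) / 11692.695492 = 39.199744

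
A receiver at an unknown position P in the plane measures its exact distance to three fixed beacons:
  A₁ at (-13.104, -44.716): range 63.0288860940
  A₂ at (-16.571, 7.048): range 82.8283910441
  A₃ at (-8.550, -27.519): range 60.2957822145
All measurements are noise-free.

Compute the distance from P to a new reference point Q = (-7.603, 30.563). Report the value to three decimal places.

92.883

eq1: (x + 13.104)² + (y + 44.716)² = 63.0288860940²
eq2: (x + 16.571)² + (y − 7.048)² = 82.8283910441²
eq3: (x + 8.550)² + (y + 27.519)² = 60.2957822145²
eq1−eq2, eq1−eq3 (x²,y² cancel):
  -6.934·x + 103.528·y = -4734.865008
  9.108·x + 34.394·y = -1003.778482
det = -6.934·34.394 − 103.528·9.108 = -1181.421020
x = (-4734.865008·34.394 − 103.528·-1003.778482) / -1181.421020 = 49.882106
y = (-6.934·-1003.778482 − -4734.865008·9.108) / -1181.421020 = -42.394159
|P − Q| = √((49.882106 − -7.603)² + (-42.394159 − 30.563)²) = 92.883176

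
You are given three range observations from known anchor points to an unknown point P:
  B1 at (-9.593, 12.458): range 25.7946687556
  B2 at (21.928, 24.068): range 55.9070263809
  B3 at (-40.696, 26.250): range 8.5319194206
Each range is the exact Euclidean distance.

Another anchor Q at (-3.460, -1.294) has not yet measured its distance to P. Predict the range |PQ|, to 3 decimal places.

eq1: (x + 9.593)² + (y − 12.458)² = 25.7946687556²
eq2: (x − 21.928)² + (y − 24.068)² = 55.9070263809²
eq3: (x + 40.696)² + (y − 26.250)² = 8.5319194206²
eq3−eq1, eq3−eq2 (x²,y² cancel):
  62.206·x − 27.584·y = -2690.570790
  125.248·x − 4.364·y = -4337.923058
det = 62.206·-4.364 − -27.584·125.248 = 3183.373848
x = (-2690.570790·-4.364 − -27.584·-4337.923058) / 3183.373848 = -33.899763
y = (62.206·-4337.923058 − -2690.570790·125.248) / 3183.373848 = 21.092015
|P − Q| = √((-33.899763 − -3.460)² + (21.092015 − -1.294)²) = 37.785087

37.785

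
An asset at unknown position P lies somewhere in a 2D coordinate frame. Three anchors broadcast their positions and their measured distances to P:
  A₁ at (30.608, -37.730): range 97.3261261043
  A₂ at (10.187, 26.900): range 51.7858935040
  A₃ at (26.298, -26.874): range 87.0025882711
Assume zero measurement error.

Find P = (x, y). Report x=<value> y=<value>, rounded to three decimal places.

x=-41.595 y=27.532

eq1: (x − 30.608)² + (y + 37.730)² = 97.3261261043²
eq2: (x − 10.187)² + (y − 26.900)² = 51.7858935040²
eq3: (x − 26.298)² + (y + 26.874)² = 87.0025882711²
eq2−eq1, eq2−eq3 (x²,y² cancel):
  40.842·x − 129.260·y = -5257.578461
  32.222·x − 107.548·y = -4301.259889
det = 40.842·-107.548 − -129.260·32.222 = -227.459696
x = (-5257.578461·-107.548 − -129.260·-4301.259889) / -227.459696 = -41.595040
y = (40.842·-4301.259889 − -5257.578461·32.222) / -227.459696 = 27.531749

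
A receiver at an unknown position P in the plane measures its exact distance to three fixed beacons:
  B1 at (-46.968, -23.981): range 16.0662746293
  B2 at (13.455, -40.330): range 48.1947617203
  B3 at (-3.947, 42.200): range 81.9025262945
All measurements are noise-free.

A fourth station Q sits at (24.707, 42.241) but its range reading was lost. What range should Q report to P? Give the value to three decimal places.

96.307

eq1: (x + 46.968)² + (y + 23.981)² = 16.0662746293²
eq2: (x − 13.455)² + (y + 40.330)² = 48.1947617203²
eq3: (x + 3.947)² + (y − 42.200)² = 81.9025262945²
eq3−eq1, eq3−eq2 (x²,y² cancel):
  -86.042·x − 132.362·y = 7434.561209
  34.804·x − 165.060·y = 4396.415872
det = -86.042·-165.060 − -132.362·34.804 = 18808.819568
x = (7434.561209·-165.060 − -132.362·4396.415872) / 18808.819568 = -34.304666
y = (-86.042·4396.415872 − 7434.561209·34.804) / 18808.819568 = -33.868626
|P − Q| = √((-34.304666 − 24.707)² + (-33.868626 − 42.241)²) = 96.307071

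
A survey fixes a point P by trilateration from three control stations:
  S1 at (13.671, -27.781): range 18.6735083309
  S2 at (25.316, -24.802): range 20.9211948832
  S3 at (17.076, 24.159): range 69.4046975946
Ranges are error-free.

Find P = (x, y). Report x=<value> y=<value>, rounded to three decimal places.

eq1: (x − 13.671)² + (y + 27.781)² = 18.6735083309²
eq2: (x − 25.316)² + (y + 24.802)² = 20.9211948832²
eq3: (x − 17.076)² + (y − 24.159)² = 69.4046975946²
eq2−eq1, eq2−eq3 (x²,y² cancel):
  -23.290·x − 5.958·y = -208.362376
  -16.480·x + 97.922·y = -4760.107656
det = -23.290·97.922 − -5.958·-16.480 = -2378.791220
x = (-208.362376·97.922 − -5.958·-4760.107656) / -2378.791220 = 20.499480
y = (-23.290·-4760.107656 − -208.362376·-16.480) / -2378.791220 = -45.161212

x=20.499 y=-45.161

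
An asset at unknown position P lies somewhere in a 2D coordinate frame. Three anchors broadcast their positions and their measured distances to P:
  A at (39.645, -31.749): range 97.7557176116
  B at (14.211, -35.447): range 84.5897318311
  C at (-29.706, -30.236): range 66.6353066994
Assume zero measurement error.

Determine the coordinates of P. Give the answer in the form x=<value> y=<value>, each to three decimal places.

eq1: (x − 39.645)² + (y + 31.749)² = 97.7557176116²
eq2: (x − 14.211)² + (y + 35.447)² = 84.5897318311²
eq3: (x + 29.706)² + (y + 30.236)² = 66.6353066994²
eq1−eq3, eq1−eq2 (x²,y² cancel):
  -138.702·x + 3.026·y = 4332.853333
  -50.868·x − 7.396·y = 1279.474898
det = -138.702·-7.396 − 3.026·-50.868 = 1179.766560
x = (4332.853333·-7.396 − 3.026·1279.474898) / 1179.766560 = -30.444560
y = (-138.702·1279.474898 − 4332.853333·-50.868) / 1179.766560 = 36.395214

x=-30.445 y=36.395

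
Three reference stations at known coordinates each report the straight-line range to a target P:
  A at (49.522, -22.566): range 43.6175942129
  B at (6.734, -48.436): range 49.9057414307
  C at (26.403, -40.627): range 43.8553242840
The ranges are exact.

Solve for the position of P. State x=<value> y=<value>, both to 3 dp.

x=12.877 y=1.090

eq1: (x − 49.522)² + (y + 22.566)² = 43.6175942129²
eq2: (x − 6.734)² + (y + 48.436)² = 49.9057414307²
eq3: (x − 26.403)² + (y + 40.627)² = 43.8553242840²
eq1−eq3, eq1−eq2 (x²,y² cancel):
  -46.238·x − 36.122·y = -634.776245
  -85.576·x − 51.740·y = -1158.348491
det = -46.238·-51.740 − -36.122·-85.576 = -698.822152
x = (-634.776245·-51.740 − -36.122·-1158.348491) / -698.822152 = 12.876726
y = (-46.238·-1158.348491 − -634.776245·-85.576) / -698.822152 = 1.090255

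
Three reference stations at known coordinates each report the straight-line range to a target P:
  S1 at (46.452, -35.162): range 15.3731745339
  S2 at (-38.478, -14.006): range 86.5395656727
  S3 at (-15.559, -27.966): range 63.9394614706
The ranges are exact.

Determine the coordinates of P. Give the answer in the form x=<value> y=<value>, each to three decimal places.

eq1: (x − 46.452)² + (y + 35.162)² = 15.3731745339²
eq2: (x + 38.478)² + (y + 14.006)² = 86.5395656727²
eq3: (x + 15.559)² + (y + 27.966)² = 63.9394614706²
eq1−eq3, eq1−eq2 (x²,y² cancel):
  -124.022·x + 14.392·y = -6221.895149
  -169.860·x + 42.312·y = -8970.191960
det = -124.022·42.312 − 14.392·-169.860 = -2802.993744
x = (-6221.895149·42.312 − 14.392·-8970.191960) / -2802.993744 = 47.863762
y = (-124.022·-8970.191960 − -6221.895149·-169.860) / -2802.993744 = -19.853786

x=47.864 y=-19.854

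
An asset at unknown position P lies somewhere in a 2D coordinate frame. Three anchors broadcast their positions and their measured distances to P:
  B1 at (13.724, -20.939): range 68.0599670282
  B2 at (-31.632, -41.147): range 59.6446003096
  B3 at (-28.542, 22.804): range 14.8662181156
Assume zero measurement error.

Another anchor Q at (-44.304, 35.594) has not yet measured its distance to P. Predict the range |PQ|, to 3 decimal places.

18.179

eq1: (x − 13.724)² + (y + 20.939)² = 68.0599670282²
eq2: (x + 31.632)² + (y + 41.147)² = 59.6446003096²
eq3: (x + 28.542)² + (y − 22.804)² = 14.8662181156²
eq1−eq3, eq1−eq2 (x²,y² cancel):
  -84.532·x + 87.486·y = 5119.032954
  -90.712·x − 40.416·y = 3141.549902
det = -84.532·-40.416 − 87.486·-90.712 = 11352.475344
x = (5119.032954·-40.416 − 87.486·3141.549902) / 11352.475344 = -42.434135
y = (-84.532·3141.549902 − 5119.032954·-90.712) / 11352.475344 = 17.511266
|P − Q| = √((-42.434135 − -44.304)² + (17.511266 − 35.594)²) = 18.179154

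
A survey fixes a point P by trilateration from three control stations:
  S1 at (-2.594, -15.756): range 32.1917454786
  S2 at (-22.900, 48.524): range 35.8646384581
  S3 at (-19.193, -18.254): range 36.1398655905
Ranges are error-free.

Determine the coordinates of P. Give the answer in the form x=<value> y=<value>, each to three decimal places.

x=-7.737 y=16.022

eq1: (x + 2.594)² + (y + 15.756)² = 32.1917454786²
eq2: (x + 22.900)² + (y − 48.524)² = 35.8646384581²
eq3: (x + 19.193)² + (y + 18.254)² = 36.1398655905²
eq3−eq1, eq3−eq2 (x²,y² cancel):
  33.198·x + 4.996·y = -176.817985
  -7.414·x + 133.556·y = 2197.226404
det = 33.198·133.556 − 4.996·-7.414 = 4470.832432
x = (-176.817985·133.556 − 4.996·2197.226404) / 4470.832432 = -7.737361
y = (33.198·2197.226404 − -176.817985·-7.414) / 4470.832432 = 16.022205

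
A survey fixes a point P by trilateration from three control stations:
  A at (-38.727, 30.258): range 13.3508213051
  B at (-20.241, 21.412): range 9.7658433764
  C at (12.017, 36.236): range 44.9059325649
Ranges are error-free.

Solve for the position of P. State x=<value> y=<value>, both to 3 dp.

x=-29.933 y=20.213

eq1: (x + 38.727)² + (y − 30.258)² = 13.3508213051²
eq2: (x + 20.241)² + (y − 21.412)² = 9.7658433764²
eq3: (x − 12.017)² + (y − 36.236)² = 44.9059325649²
eq1−eq2, eq1−eq3 (x²,y² cancel):
  36.972·x − 17.692·y = -1464.282535
  101.488·x + 11.956·y = -2796.169458
det = 36.972·11.956 − -17.692·101.488 = 2237.562928
x = (-1464.282535·11.956 − -17.692·-2796.169458) / 2237.562928 = -29.932920
y = (36.972·-2796.169458 − -1464.282535·101.488) / 2237.562928 = 20.212673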